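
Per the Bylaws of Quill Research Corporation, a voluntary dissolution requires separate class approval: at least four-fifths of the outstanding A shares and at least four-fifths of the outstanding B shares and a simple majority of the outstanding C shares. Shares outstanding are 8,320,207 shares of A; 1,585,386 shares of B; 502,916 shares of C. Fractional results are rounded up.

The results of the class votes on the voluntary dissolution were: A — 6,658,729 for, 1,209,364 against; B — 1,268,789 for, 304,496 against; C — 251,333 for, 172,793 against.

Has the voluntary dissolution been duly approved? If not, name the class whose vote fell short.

Not approved — the C shares did not give the required vote.

A: 4/5 of 8320207 = 6656165.60, rounded up to 6656166; 6,656,166 required, 6,658,729 in favor — approved.
B: 4/5 of 1585386 = 1268308.80, rounded up to 1268309; 1,268,309 required, 1,268,789 in favor — approved.
C: a majority of 502916 is 251459; 251,459 required, 251,333 in favor — not approved.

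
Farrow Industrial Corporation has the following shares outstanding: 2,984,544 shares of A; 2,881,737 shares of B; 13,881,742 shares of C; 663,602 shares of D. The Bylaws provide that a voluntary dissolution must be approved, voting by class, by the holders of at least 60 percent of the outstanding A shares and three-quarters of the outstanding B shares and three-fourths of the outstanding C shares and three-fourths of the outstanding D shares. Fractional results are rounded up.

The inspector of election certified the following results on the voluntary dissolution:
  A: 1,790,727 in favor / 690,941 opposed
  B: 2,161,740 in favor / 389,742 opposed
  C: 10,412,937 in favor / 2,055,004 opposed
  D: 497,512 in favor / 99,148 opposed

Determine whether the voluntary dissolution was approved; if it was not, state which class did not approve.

Not approved — the D shares did not give the required vote.

A: 3/5 of 2984544 = 1790726.40, rounded up to 1790727; 1,790,727 required, 1,790,727 in favor — approved.
B: 3/4 of 2881737 = 2161302.75, rounded up to 2161303; 2,161,303 required, 2,161,740 in favor — approved.
C: 3/4 of 13881742 = 10411306.50, rounded up to 10411307; 10,411,307 required, 10,412,937 in favor — approved.
D: 3/4 of 663602 = 497701.50, rounded up to 497702; 497,702 required, 497,512 in favor — not approved.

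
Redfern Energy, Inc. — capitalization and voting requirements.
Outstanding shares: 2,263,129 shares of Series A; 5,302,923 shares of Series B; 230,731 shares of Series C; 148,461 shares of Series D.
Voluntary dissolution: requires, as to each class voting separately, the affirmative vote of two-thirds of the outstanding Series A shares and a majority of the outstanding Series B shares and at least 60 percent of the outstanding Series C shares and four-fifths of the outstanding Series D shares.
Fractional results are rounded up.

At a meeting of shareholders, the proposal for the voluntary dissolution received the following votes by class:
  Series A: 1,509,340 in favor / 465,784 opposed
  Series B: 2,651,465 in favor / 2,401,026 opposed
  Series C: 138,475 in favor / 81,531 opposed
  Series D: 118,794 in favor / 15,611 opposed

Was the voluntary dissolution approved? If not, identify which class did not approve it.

Series A: 2/3 of 2263129 = 1508752.67, rounded up to 1508753; 1,508,753 required, 1,509,340 in favor — approved.
Series B: a majority of 5302923 is 2651462; 2,651,462 required, 2,651,465 in favor — approved.
Series C: 3/5 of 230731 = 138438.60, rounded up to 138439; 138,439 required, 138,475 in favor — approved.
Series D: 4/5 of 148461 = 118768.80, rounded up to 118769; 118,769 required, 118,794 in favor — approved.

Approved — every class gave the required vote.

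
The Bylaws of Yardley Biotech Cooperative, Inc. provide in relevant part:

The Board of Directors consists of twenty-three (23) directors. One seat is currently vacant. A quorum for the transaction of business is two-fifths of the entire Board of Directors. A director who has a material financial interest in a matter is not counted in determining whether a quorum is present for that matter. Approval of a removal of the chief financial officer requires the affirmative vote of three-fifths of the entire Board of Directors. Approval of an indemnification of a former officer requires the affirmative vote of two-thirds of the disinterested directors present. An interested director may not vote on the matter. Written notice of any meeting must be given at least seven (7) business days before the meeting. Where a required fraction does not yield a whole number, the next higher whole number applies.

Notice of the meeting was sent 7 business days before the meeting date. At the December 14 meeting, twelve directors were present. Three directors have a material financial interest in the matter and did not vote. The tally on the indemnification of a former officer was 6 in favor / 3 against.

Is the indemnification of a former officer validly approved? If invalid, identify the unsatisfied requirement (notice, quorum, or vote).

Notice: 7 business days given; 7 required (7 ≥ 7). Satisfied.
Quorum: 12 present, but the 3 interested directors do not count, leaving 9. Quorum is 10. Not satisfied.
Vote: the indemnification of a former officer requires two-thirds of the disinterested directors present (12 − 3 = 9). 2/3 of 9 = 6, so 6 affirmative votes are needed; 6 voted in favor. Satisfied. (Moot — without a quorum no business can be validly transacted.)

Invalid — quorum requirement not satisfied.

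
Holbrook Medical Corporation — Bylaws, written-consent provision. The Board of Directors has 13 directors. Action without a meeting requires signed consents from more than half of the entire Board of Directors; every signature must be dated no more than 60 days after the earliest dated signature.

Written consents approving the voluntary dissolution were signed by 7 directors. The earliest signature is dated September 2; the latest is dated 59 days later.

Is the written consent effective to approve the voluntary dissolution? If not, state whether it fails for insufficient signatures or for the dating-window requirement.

Effective — both the signature and dating-window requirements are satisfied.

Signatures required: more than half of 13 — a majority of 13 is 7, so 7 needed; 7 signed. Sufficient.
Dating window: the latest signature is 59 days after the earliest; the limit is 60 days. Within the window.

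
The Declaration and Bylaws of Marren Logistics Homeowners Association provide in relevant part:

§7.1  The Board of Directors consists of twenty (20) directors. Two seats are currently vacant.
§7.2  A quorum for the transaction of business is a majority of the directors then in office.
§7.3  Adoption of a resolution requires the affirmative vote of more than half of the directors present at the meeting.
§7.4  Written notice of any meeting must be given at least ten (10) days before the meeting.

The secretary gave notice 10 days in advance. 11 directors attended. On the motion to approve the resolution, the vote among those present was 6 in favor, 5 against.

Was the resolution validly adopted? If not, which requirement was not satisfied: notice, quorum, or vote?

Notice: 10 days given; 10 required (10 ≥ 10). Satisfied.
Quorum: 11 present; quorum is 10. Satisfied.
Vote: the resolution requires a majority of the directors present (11). A majority of 11 is 6, so 6 affirmative votes are needed; 6 voted in favor. Satisfied.

Valid — all requirements satisfied.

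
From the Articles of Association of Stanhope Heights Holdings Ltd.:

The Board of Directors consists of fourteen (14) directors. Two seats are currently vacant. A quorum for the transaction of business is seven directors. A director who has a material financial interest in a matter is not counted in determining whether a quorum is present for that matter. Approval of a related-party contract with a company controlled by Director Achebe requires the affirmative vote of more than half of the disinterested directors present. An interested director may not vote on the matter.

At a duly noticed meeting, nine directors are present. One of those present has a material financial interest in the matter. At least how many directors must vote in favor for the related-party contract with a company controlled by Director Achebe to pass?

5

The related-party contract with a company controlled by Director Achebe requires a majority of the disinterested directors present (9 − 1 = 8).
A majority of 8 is 5.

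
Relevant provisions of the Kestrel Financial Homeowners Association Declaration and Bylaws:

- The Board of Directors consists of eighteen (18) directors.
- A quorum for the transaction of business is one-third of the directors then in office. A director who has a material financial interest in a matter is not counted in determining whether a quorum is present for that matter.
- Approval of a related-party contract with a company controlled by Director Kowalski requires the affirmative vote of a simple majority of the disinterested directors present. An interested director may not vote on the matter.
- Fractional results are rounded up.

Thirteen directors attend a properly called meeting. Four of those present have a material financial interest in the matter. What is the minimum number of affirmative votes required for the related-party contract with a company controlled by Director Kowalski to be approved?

5

The related-party contract with a company controlled by Director Kowalski requires a majority of the disinterested directors present (13 − 4 = 9).
A majority of 9 is 5.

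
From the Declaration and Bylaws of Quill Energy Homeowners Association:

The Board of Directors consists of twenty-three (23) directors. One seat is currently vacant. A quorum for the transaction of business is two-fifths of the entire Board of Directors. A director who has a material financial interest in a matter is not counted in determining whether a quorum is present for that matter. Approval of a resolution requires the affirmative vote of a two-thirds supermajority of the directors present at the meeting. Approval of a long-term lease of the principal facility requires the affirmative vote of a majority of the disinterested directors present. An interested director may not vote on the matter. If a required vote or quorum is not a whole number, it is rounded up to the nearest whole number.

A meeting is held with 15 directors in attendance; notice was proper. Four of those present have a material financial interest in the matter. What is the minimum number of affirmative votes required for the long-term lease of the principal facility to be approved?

6

The long-term lease of the principal facility requires a majority of the disinterested directors present (15 − 4 = 11).
A majority of 11 is 6.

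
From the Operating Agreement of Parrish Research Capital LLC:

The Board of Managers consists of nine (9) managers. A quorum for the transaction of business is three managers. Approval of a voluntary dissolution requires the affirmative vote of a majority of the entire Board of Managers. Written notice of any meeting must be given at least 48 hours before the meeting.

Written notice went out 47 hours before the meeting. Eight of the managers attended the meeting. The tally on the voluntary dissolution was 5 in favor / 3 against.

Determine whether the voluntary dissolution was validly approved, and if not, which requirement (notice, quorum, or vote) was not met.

Invalid — notice requirement not satisfied.

Notice: 47 hours given; 48 required (47 < 48). Not satisfied.
Quorum: 8 present; quorum is 3. Satisfied.
Vote: the voluntary dissolution requires a majority of the entire Board of Managers (9). A majority of 9 is 5, so 5 affirmative votes are needed; 5 voted in favor. Satisfied.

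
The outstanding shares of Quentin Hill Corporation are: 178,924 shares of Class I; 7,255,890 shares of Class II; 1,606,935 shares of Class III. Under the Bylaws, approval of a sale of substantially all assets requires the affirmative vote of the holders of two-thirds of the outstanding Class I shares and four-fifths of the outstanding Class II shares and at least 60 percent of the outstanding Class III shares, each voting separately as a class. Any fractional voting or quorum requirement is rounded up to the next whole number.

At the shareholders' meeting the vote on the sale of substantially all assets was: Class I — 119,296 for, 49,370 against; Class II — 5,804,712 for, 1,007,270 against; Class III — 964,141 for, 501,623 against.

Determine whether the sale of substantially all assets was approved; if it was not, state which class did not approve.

Class I: 2/3 of 178924 = 119282.67, rounded up to 119283; 119,283 required, 119,296 in favor — approved.
Class II: 4/5 of 7255890 = 5804712; 5,804,712 required, 5,804,712 in favor — approved.
Class III: 3/5 of 1606935 = 964161; 964,161 required, 964,141 in favor — not approved.

Not approved — the Class III shares did not give the required vote.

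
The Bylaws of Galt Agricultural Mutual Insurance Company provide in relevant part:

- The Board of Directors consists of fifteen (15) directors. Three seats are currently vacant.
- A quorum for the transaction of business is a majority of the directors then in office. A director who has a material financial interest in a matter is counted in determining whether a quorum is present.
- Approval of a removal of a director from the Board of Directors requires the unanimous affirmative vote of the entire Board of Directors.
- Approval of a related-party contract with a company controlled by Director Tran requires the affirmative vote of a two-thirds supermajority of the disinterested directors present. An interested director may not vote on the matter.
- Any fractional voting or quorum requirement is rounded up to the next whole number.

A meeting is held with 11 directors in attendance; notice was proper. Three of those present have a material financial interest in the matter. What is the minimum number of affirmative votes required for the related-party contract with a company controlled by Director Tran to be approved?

6

The related-party contract with a company controlled by Director Tran requires two-thirds of the disinterested directors present (11 − 3 = 8).
2/3 of 8 = 5.33, rounded up to 6.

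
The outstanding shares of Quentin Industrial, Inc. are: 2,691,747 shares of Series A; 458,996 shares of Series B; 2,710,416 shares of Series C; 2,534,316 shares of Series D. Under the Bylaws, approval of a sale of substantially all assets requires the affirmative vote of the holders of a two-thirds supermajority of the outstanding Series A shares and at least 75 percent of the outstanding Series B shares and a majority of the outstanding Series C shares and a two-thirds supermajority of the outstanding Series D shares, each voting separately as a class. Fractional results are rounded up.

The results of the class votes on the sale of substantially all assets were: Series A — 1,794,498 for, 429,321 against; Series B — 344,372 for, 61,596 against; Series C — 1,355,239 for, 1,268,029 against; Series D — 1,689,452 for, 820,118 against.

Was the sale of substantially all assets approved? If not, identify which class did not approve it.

Not approved — the Series D shares did not give the required vote.

Series A: 2/3 of 2691747 = 1794498; 1,794,498 required, 1,794,498 in favor — approved.
Series B: 3/4 of 458996 = 344247; 344,247 required, 344,372 in favor — approved.
Series C: a majority of 2710416 is 1355209; 1,355,209 required, 1,355,239 in favor — approved.
Series D: 2/3 of 2534316 = 1689544; 1,689,544 required, 1,689,452 in favor — not approved.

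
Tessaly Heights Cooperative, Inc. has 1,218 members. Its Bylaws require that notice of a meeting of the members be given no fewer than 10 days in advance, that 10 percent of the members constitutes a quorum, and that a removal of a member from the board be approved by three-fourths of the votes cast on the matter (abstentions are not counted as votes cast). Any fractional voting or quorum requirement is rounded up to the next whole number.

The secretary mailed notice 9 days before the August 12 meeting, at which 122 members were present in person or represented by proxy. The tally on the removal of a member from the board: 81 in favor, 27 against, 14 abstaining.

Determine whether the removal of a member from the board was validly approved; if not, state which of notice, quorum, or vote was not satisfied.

Notice: 9 days given; 10 required. Not satisfied.
Quorum: 10% of 1,218 = 121.80, rounded up to 122; 122 present. Satisfied.
Vote: requires three-fourths of the votes cast (122 − 14 abstaining = 108); 3/4 of 108 = 81, so 81 needed; 81 in favor. Satisfied.

Invalid — notice requirement not satisfied.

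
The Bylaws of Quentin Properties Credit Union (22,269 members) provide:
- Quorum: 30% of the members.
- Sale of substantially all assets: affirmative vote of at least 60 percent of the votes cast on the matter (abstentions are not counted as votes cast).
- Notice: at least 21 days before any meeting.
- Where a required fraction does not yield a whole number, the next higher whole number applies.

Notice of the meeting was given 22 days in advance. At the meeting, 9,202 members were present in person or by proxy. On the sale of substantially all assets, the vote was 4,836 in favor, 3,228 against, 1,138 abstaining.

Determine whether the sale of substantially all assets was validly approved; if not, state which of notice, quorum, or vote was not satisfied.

Notice: 22 days given; 21 required. Satisfied.
Quorum: 30% of 22,269 = 6,680.70, rounded up to 6,681; 9,202 present. Satisfied.
Vote: requires three-fifths of the votes cast (9,202 − 1,138 abstaining = 8,064); 3/5 of 8064 = 4838.40, rounded up to 4839, so 4,839 needed; 4,836 in favor. Not satisfied.

Invalid — vote requirement not satisfied.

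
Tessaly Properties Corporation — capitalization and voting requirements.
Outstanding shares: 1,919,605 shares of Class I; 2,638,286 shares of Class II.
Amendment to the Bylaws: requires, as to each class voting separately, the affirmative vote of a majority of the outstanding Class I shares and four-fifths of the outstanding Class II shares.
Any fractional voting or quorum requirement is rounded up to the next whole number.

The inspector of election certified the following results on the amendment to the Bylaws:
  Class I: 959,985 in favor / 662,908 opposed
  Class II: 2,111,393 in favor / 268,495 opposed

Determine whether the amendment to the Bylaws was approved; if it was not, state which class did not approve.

Class I: a majority of 1919605 is 959803; 959,803 required, 959,985 in favor — approved.
Class II: 4/5 of 2638286 = 2110628.80, rounded up to 2110629; 2,110,629 required, 2,111,393 in favor — approved.

Approved — every class gave the required vote.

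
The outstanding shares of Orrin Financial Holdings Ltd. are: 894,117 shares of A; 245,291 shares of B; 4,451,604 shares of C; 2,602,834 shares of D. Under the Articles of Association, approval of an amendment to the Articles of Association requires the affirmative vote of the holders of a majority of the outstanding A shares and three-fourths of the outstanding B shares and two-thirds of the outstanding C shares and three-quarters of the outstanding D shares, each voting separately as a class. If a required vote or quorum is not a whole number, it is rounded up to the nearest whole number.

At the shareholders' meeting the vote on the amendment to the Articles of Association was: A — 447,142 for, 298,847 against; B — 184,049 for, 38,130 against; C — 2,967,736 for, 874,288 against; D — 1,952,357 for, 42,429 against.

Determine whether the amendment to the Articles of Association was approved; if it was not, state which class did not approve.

A: a majority of 894117 is 447059; 447,059 required, 447,142 in favor — approved.
B: 3/4 of 245291 = 183968.25, rounded up to 183969; 183,969 required, 184,049 in favor — approved.
C: 2/3 of 4451604 = 2967736; 2,967,736 required, 2,967,736 in favor — approved.
D: 3/4 of 2602834 = 1952125.50, rounded up to 1952126; 1,952,126 required, 1,952,357 in favor — approved.

Approved — every class gave the required vote.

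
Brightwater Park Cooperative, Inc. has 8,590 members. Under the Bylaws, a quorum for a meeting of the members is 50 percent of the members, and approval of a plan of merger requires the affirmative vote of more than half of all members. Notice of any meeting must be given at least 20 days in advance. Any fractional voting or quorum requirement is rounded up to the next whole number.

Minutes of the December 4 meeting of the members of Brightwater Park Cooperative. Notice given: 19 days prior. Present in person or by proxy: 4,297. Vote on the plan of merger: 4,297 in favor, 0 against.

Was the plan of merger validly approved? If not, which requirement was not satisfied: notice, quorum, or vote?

Invalid — notice requirement not satisfied.

Notice: 19 days given; 20 required. Not satisfied.
Quorum: 50% of 8,590 = 4,295; 4,297 present. Satisfied.
Vote: requires a majority of all members (8,590); a majority of 8590 is 4296, so 4,296 needed; 4,297 in favor. Satisfied.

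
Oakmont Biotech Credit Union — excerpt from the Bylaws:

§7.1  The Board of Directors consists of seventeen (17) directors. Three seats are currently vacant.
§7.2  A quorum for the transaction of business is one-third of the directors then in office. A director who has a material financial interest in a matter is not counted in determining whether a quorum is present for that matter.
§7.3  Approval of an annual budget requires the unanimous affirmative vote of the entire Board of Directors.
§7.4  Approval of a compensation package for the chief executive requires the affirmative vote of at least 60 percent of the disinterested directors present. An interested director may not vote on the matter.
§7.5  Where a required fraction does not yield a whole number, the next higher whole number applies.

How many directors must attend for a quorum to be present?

1/3 of 14 = 4.67, rounded up to 5.

5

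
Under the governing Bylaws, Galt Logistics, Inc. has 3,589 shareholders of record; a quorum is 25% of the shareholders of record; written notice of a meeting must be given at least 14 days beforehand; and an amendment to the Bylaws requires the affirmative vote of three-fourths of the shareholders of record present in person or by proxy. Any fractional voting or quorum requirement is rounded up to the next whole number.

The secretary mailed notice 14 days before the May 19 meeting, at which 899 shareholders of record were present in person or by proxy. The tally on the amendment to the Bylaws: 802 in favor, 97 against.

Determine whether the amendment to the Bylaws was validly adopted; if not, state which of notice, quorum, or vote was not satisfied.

Valid — all requirements satisfied.

Notice: 14 days given; 14 required. Satisfied.
Quorum: 25% of 3,589 = 897.25, rounded up to 898; 899 present. Satisfied.
Vote: requires three-fourths of those present (899); 3/4 of 899 = 674.25, rounded up to 675, so 675 needed; 802 in favor. Satisfied.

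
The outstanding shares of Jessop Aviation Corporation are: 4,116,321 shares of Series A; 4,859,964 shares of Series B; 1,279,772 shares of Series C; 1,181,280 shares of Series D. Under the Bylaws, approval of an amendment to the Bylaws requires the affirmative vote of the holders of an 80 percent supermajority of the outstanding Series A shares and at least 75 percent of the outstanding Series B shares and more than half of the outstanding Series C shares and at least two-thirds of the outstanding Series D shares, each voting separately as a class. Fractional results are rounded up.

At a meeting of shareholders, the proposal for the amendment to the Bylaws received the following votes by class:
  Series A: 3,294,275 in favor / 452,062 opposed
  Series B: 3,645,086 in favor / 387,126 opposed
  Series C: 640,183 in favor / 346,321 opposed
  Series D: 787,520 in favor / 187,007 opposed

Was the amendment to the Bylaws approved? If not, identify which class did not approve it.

Series A: 4/5 of 4116321 = 3293056.80, rounded up to 3293057; 3,293,057 required, 3,294,275 in favor — approved.
Series B: 3/4 of 4859964 = 3644973; 3,644,973 required, 3,645,086 in favor — approved.
Series C: a majority of 1279772 is 639887; 639,887 required, 640,183 in favor — approved.
Series D: 2/3 of 1181280 = 787520; 787,520 required, 787,520 in favor — approved.

Approved — every class gave the required vote.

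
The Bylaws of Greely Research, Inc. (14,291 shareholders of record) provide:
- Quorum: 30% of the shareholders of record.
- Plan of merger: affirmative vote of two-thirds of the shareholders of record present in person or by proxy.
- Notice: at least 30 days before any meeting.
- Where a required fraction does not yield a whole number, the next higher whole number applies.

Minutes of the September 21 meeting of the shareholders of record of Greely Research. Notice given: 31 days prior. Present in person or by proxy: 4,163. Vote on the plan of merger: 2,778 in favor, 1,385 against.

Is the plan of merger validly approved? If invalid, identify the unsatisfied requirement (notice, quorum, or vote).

Invalid — quorum requirement not satisfied.

Notice: 31 days given; 30 required. Satisfied.
Quorum: 30% of 14,291 = 4,287.30, rounded up to 4,288; 4,163 present. Not satisfied.
Vote: requires two-thirds of those present (4,163); 2/3 of 4163 = 2775.33, rounded up to 2776, so 2,776 needed; 2,778 in favor. Satisfied.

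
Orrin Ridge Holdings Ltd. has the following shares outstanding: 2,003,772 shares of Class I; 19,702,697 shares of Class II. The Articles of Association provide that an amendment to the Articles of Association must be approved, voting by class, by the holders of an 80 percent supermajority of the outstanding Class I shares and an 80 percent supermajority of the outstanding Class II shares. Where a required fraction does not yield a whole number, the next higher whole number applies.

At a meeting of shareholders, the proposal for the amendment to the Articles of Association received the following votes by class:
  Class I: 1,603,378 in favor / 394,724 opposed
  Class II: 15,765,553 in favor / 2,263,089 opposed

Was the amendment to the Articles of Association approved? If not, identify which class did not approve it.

Class I: 4/5 of 2003772 = 1603017.60, rounded up to 1603018; 1,603,018 required, 1,603,378 in favor — approved.
Class II: 4/5 of 19702697 = 15762157.60, rounded up to 15762158; 15,762,158 required, 15,765,553 in favor — approved.

Approved — every class gave the required vote.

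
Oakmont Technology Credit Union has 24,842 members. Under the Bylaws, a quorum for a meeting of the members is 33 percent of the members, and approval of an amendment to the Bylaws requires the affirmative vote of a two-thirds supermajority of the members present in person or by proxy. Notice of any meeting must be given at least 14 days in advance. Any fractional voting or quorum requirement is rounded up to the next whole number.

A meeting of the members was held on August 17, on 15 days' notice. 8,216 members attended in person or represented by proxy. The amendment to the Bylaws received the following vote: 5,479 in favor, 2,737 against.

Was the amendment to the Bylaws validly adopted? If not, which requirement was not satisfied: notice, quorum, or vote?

Notice: 15 days given; 14 required. Satisfied.
Quorum: 33% of 24,842 = 8,197.86, rounded up to 8,198; 8,216 present. Satisfied.
Vote: requires two-thirds of those present (8,216); 2/3 of 8216 = 5477.33, rounded up to 5478, so 5,478 needed; 5,479 in favor. Satisfied.

Valid — all requirements satisfied.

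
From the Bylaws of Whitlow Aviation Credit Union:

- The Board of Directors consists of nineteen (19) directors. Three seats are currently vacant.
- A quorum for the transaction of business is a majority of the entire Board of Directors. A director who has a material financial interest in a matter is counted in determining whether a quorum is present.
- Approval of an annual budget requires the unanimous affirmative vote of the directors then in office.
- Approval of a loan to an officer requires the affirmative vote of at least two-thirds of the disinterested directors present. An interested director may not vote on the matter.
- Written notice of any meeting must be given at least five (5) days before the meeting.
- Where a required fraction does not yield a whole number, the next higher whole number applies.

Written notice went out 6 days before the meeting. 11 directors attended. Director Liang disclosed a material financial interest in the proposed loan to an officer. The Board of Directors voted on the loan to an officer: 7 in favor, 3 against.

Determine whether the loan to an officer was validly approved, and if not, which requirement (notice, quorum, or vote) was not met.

Notice: 6 days given; 5 required (6 ≥ 5). Satisfied.
Quorum: 11 present (interested directors count toward quorum); quorum is 10. Satisfied.
Vote: the loan to an officer requires two-thirds of the disinterested directors present (11 − 1 = 10). 2/3 of 10 = 6.67, rounded up to 7, so 7 affirmative votes are needed; 7 voted in favor. Satisfied.

Valid — all requirements satisfied.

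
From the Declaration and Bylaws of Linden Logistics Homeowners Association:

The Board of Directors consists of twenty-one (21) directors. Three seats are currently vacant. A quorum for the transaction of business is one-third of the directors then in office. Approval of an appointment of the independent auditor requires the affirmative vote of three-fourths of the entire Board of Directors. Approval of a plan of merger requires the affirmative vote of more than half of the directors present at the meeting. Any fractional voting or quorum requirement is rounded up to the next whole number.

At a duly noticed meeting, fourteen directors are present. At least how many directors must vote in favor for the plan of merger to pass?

8

The plan of merger requires a majority of the directors present (14).
A majority of 14 is 8.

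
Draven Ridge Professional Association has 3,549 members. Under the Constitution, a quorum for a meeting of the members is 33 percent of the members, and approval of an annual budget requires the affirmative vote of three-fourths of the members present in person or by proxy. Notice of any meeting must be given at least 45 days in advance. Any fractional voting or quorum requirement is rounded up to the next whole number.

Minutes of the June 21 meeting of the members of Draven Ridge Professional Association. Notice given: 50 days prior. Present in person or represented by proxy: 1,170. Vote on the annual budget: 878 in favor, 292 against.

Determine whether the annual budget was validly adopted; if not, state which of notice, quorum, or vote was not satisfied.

Invalid — quorum requirement not satisfied.

Notice: 50 days given; 45 required. Satisfied.
Quorum: 33% of 3,549 = 1,171.17, rounded up to 1,172; 1,170 present. Not satisfied.
Vote: requires three-fourths of those present (1,170); 3/4 of 1170 = 877.50, rounded up to 878, so 878 needed; 878 in favor. Satisfied.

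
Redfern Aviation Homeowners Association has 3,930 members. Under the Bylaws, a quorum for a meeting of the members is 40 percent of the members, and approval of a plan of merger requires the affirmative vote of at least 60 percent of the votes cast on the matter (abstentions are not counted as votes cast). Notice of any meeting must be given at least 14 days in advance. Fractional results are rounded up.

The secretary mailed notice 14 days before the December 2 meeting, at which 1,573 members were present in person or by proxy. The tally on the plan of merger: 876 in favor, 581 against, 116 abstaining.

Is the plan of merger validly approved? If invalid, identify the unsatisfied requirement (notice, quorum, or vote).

Notice: 14 days given; 14 required. Satisfied.
Quorum: 40% of 3,930 = 1,572; 1,573 present. Satisfied.
Vote: requires three-fifths of the votes cast (1,573 − 116 abstaining = 1,457); 3/5 of 1457 = 874.20, rounded up to 875, so 875 needed; 876 in favor. Satisfied.

Valid — all requirements satisfied.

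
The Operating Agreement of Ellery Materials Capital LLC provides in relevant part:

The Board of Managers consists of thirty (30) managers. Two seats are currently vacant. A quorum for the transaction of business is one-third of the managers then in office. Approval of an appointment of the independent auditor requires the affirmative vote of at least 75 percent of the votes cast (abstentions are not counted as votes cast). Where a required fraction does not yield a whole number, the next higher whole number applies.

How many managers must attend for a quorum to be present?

1/3 of 28 = 9.33, rounded up to 10.

10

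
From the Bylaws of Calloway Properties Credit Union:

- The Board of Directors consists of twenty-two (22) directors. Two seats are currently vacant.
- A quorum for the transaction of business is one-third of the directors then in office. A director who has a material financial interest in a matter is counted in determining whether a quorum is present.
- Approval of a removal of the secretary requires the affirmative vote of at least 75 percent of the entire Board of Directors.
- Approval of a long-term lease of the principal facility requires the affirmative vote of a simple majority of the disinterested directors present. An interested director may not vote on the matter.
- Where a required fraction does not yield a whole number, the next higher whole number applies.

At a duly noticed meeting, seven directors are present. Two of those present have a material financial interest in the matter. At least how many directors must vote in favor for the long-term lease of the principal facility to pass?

3

The long-term lease of the principal facility requires a majority of the disinterested directors present (7 − 2 = 5).
A majority of 5 is 3.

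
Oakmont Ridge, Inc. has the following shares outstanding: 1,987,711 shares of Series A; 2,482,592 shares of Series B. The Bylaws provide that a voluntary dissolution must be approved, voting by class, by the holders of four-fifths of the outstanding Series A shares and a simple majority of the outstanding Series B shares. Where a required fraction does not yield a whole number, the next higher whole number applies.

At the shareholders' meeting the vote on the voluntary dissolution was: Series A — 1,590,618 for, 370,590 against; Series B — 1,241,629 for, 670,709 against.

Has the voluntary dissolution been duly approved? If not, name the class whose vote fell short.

Series A: 4/5 of 1987711 = 1590168.80, rounded up to 1590169; 1,590,169 required, 1,590,618 in favor — approved.
Series B: a majority of 2482592 is 1241297; 1,241,297 required, 1,241,629 in favor — approved.

Approved — every class gave the required vote.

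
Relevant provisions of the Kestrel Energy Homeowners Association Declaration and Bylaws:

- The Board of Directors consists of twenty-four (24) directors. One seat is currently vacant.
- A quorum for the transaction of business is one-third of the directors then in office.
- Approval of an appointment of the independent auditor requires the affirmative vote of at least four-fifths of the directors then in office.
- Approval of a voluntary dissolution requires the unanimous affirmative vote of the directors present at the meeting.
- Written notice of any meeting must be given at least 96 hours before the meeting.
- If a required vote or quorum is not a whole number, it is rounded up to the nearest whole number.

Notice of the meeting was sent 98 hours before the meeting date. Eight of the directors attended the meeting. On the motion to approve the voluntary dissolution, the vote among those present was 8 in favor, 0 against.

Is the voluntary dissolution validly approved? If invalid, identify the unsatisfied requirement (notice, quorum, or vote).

Notice: 98 hours given; 96 required (98 ≥ 96). Satisfied.
Quorum: 8 present; quorum is 8. Satisfied.
Vote: the voluntary dissolution requires the unanimous vote of the directors present (8). Unanimous means all 8, so 8 affirmative votes are needed; 8 voted in favor. Satisfied.

Valid — all requirements satisfied.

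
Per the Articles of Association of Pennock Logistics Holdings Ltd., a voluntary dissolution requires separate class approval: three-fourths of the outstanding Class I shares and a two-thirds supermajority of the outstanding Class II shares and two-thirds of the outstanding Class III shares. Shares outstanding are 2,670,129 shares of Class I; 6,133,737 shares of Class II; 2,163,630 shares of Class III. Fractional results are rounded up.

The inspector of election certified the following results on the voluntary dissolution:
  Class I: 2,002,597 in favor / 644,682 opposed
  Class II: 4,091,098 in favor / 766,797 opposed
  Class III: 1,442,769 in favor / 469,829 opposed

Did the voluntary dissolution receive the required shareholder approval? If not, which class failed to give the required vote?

Approved — every class gave the required vote.

Class I: 3/4 of 2670129 = 2002596.75, rounded up to 2002597; 2,002,597 required, 2,002,597 in favor — approved.
Class II: 2/3 of 6133737 = 4089158; 4,089,158 required, 4,091,098 in favor — approved.
Class III: 2/3 of 2163630 = 1442420; 1,442,420 required, 1,442,769 in favor — approved.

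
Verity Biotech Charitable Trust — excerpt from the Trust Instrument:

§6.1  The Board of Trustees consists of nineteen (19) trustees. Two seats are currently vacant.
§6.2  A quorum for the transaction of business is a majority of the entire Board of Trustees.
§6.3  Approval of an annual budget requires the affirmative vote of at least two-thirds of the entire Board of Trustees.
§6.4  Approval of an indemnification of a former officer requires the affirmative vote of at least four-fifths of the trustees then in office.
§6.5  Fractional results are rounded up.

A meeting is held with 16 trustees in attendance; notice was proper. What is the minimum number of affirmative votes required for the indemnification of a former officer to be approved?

The indemnification of a former officer requires four-fifths of the trustees then in office (17).
4/5 of 17 = 13.60, rounded up to 14.

14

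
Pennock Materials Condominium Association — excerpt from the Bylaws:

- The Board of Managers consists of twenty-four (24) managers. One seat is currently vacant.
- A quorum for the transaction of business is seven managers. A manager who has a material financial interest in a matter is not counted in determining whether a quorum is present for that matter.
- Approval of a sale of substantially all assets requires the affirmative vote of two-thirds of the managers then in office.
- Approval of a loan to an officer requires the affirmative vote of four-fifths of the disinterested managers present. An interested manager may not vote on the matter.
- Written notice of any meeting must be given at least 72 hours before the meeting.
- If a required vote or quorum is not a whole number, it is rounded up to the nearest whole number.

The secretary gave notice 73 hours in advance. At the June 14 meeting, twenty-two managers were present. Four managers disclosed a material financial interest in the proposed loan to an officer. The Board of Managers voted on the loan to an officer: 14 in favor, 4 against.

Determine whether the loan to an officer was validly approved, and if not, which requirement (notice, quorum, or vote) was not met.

Notice: 73 hours given; 72 required (73 ≥ 72). Satisfied.
Quorum: 22 present, but the 4 interested managers do not count, leaving 18. Quorum is 7. Satisfied.
Vote: the loan to an officer requires four-fifths of the disinterested managers present (22 − 4 = 18). 4/5 of 18 = 14.40, rounded up to 15, so 15 affirmative votes are needed; 14 voted in favor. Not satisfied.

Invalid — vote requirement not satisfied.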